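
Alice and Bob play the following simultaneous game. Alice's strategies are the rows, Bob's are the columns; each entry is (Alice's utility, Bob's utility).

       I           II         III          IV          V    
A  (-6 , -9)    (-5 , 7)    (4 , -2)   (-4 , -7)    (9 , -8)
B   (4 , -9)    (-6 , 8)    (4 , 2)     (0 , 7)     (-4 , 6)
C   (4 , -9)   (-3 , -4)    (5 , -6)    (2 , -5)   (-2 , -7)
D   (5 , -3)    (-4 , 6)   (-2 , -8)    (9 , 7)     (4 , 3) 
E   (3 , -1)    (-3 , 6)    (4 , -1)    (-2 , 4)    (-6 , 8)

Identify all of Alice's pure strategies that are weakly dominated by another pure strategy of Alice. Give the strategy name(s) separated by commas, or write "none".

B, E

Nothing dominates A: B at II (-5>-6); C at V (9>-2); D at III (4>-2); E at V (9>-6).
C weakly dominates B — I: 4=4, II: -3>-6, III: 5>4, IV: 2>0, V: -2>-4.
C: no other strategy beats it everywhere (A at I (4>-6); B at II (-3>-6); D at II (-3>-4); E at I (4>3)).
Nothing dominates D: A at I (5>-6); B at I (5>4); C at I (5>4); E at I (5>3).
E: dominated, since C does at least as well everywhere (I: 4>3, II: -3=-3, III: 5>4, IV: 2>-2, V: -2>-6).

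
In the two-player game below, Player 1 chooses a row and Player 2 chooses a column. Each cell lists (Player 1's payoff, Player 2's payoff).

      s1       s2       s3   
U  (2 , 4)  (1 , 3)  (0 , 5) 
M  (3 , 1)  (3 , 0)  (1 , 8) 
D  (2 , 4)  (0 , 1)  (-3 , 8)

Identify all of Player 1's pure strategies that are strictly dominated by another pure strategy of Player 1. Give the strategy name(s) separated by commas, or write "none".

U: dominated, since M does at least as well everywhere (s1: 3>2, s2: 3>1, s3: 1>0).
Nothing dominates M: U at s1 (3>2); D at s1 (3>2).
M strictly dominates D — s1: 3>2, s2: 3>0, s3: 1>-3.

U, D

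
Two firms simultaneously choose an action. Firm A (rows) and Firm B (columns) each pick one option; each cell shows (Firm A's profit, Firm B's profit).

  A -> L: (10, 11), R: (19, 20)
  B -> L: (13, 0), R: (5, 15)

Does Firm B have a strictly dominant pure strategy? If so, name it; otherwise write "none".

R

R vs L: A: 20>11, B: 15>0.
R strictly beats every other strategy against every opponent action, so it is strictly dominant.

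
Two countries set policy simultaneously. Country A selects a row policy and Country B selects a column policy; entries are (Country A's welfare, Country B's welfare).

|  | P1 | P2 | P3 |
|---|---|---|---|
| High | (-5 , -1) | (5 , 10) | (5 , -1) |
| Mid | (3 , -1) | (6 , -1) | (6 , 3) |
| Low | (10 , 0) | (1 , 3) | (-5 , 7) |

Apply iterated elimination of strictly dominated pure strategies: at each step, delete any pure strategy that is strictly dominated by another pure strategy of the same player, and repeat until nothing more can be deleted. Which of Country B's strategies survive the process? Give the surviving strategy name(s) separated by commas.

Row High is eliminated: Mid beats it against every remaining column (P1: 3>-5, P2: 6>5, P3: 6>5).
Country B's strategy P1 is strictly dominated by P3 (Mid: 3>-1, Low: 7>0) and is removed.
Country A's strategy Low is strictly dominated by Mid (P2: 6>1, P3: 6>-5) and is removed.
Column P2 is eliminated: P3 beats it against every remaining row (Mid: 3>-1).
Among the remaining strategies, none is strictly dominated by another pure strategy of the same player, so the elimination stops.
Surviving strategies — Country A: {Mid}; Country B: {P3}.

P3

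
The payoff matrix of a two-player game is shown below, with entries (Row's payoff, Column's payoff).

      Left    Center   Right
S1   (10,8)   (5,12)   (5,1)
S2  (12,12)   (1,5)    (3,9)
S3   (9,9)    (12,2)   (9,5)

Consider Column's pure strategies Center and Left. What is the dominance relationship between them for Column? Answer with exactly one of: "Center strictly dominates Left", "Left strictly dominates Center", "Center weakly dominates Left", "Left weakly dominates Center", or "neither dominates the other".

neither dominates the other

Compare Center to Left across each choice by Row: S1: 12>8, S2: 5<12, S3: 2<9.
Center does better at S1 but worse at S2, S3; neither strategy dominates the other.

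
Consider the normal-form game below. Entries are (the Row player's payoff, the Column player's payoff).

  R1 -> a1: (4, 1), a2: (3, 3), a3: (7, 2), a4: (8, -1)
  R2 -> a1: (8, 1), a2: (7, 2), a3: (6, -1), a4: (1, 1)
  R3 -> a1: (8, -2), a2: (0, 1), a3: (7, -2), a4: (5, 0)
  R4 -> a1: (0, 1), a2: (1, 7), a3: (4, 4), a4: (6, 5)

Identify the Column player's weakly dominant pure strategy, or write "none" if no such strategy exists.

a2 vs a1: R1: 3>1, R2: 2>1, R3: 1>-2, R4: 7>1.
a2 vs a3: R1: 3>2, R2: 2>-1, R3: 1>-2, R4: 7>4.
a2 vs a4: R1: 3>-1, R2: 2>1, R3: 1>0, R4: 7>5.
a2 is at least as good as every other strategy against every opponent action, so it is weakly dominant.

a2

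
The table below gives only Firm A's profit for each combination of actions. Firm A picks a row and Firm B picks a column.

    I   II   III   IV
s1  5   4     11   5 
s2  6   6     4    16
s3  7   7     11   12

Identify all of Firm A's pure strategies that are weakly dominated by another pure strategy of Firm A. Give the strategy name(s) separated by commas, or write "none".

s1

s1: dominated, since s3 does at least as well everywhere (I: 7>5, II: 7>4, III: 11=11, IV: 12>5).
Nothing dominates s2: s1 at I (6>5); s3 at IV (16>12).
s3 is not dominated — it holds its own against s1 at I (7>5); s2 at I (7>6).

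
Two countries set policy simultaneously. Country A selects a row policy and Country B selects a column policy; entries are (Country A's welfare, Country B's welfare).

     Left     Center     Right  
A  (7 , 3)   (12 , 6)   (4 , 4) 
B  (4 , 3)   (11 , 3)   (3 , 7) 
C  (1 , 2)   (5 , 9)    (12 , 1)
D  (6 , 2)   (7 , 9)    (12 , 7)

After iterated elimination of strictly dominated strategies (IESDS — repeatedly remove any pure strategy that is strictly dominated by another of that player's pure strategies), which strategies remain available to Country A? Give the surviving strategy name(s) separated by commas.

A

Country A's strategy B is strictly dominated by A (Left: 7>4, Center: 12>11, Right: 4>3) and is removed.
Country B's strategy Left is strictly dominated by Center (A: 6>3, C: 9>2, D: 9>2) and is removed.
Country B's strategy Right is strictly dominated by Center (A: 6>4, C: 9>1, D: 9>7) and is removed.
For Country A, A strictly dominates C on the remaining columns (Center: 12>5); eliminate C.
Row D is eliminated: A beats it against every remaining column (Center: 12>7).
Among the remaining strategies, none is strictly dominated by another pure strategy of the same player, so the elimination stops.
Surviving strategies — Country A: {A}; Country B: {Center}.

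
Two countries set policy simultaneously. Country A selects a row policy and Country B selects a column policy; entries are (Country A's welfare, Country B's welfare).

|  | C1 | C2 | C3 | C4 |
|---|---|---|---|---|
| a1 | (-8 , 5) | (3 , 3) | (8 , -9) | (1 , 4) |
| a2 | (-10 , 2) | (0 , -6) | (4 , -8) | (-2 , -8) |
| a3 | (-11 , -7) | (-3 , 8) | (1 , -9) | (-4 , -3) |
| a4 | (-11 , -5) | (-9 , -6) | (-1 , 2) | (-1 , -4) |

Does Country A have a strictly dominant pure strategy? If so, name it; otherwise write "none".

a1

a1 vs a2: C1: -8>-10, C2: 3>0, C3: 8>4, C4: 1>-2.
a1 vs a3: C1: -8>-11, C2: 3>-3, C3: 8>1, C4: 1>-4.
a1 vs a4: C1: -8>-11, C2: 3>-9, C3: 8>-1, C4: 1>-1.
a1 strictly beats every other strategy against every opponent action, so it is strictly dominant.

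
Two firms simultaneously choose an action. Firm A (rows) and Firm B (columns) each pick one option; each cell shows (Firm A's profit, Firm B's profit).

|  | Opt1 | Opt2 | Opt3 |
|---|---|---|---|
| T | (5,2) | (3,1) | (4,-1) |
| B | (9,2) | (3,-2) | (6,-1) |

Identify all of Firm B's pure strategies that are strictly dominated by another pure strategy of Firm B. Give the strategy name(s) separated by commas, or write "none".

Opt1: no other strategy beats it everywhere (Opt2 at T (2>1); Opt3 at T (2>-1)).
Opt2 is strictly dominated by Opt1 (T: 2>1, B: 2>-2).
Opt3: dominated, since Opt1 does at least as well everywhere (T: 2>-1, B: 2>-1).

Opt2, Opt3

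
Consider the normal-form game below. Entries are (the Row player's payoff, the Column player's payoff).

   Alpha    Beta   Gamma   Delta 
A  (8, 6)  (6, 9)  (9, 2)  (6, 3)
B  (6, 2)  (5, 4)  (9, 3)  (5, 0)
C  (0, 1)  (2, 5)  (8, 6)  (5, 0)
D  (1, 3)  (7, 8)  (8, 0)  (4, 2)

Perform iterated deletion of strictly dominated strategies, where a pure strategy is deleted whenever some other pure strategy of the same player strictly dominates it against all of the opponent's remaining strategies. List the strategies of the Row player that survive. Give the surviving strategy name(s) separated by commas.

D

The Row player's strategy C is strictly dominated by A (Alpha: 8>0, Beta: 6>2, Gamma: 9>8, Delta: 6>5) and is removed.
For the Column player, Beta strictly dominates Alpha on the remaining rows (A: 9>6, B: 4>2, D: 8>3); eliminate Alpha.
Column Gamma is eliminated: Beta beats it against every remaining row (A: 9>2, B: 4>3, D: 8>0).
For the Row player, A strictly dominates B on the remaining columns (Beta: 6>5, Delta: 6>5); eliminate B.
For the Column player, Beta strictly dominates Delta on the remaining rows (A: 9>3, D: 8>2); eliminate Delta.
The Row player's strategy A is strictly dominated by D (Beta: 7>6) and is removed.
Among the remaining strategies, none is strictly dominated by another pure strategy of the same player, so the elimination stops.
Surviving strategies — the Row player: {D}; the Column player: {Beta}.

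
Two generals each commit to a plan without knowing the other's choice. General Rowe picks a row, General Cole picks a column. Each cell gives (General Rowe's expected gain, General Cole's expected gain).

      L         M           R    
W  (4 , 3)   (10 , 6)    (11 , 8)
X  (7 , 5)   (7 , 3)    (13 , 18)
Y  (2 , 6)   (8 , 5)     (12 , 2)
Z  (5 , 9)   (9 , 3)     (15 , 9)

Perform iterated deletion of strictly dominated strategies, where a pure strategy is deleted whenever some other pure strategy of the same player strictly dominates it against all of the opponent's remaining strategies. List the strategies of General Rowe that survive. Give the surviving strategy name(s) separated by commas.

X, Z

General Rowe's strategy Y is strictly dominated by Z (L: 5>2, M: 9>8, R: 15>12) and is removed.
General Cole's strategy M is strictly dominated by R (W: 8>6, X: 18>3, Z: 9>3) and is removed.
Row W is eliminated: X beats it against every remaining column (L: 7>4, R: 13>11).
Among the remaining strategies, none is strictly dominated by another pure strategy of the same player, so the elimination stops.
Surviving strategies — General Rowe: {X, Z}; General Cole: {L, R}.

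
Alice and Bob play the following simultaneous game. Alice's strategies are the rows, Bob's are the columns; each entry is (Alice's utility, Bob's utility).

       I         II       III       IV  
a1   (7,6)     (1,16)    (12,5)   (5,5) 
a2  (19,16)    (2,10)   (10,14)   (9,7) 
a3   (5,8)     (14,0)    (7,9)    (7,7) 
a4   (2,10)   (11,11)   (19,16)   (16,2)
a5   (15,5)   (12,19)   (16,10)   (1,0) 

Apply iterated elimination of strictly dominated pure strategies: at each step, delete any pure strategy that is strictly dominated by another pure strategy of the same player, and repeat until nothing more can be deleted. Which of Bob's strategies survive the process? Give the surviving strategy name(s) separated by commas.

Bob's strategy IV is strictly dominated by I (a1: 6>5, a2: 16>7, a3: 8>7, a4: 10>2, a5: 5>0) and is removed.
For Alice, a5 strictly dominates a1 on the remaining columns (I: 15>7, II: 12>1, III: 16>12); eliminate a1.
Among the remaining strategies, none is strictly dominated by another pure strategy of the same player, so the elimination stops.
Surviving strategies — Alice: {a2, a3, a4, a5}; Bob: {I, II, III}.

I, II, III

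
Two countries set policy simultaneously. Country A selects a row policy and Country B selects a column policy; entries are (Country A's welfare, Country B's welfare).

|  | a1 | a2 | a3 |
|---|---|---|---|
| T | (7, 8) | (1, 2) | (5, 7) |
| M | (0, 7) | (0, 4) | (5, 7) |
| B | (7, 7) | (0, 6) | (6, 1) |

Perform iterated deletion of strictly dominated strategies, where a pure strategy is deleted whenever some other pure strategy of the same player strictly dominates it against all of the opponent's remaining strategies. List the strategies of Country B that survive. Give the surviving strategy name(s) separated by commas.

a1

For Country B, a1 strictly dominates a2 on the remaining rows (T: 8>2, M: 7>4, B: 7>6); eliminate a2.
Row M is eliminated: B beats it against every remaining column (a1: 7>0, a3: 6>5).
Country B's strategy a3 is strictly dominated by a1 (T: 8>7, B: 7>1) and is removed.
Among the remaining strategies, none is strictly dominated by another pure strategy of the same player, so the elimination stops.
Surviving strategies — Country A: {T, B}; Country B: {a1}.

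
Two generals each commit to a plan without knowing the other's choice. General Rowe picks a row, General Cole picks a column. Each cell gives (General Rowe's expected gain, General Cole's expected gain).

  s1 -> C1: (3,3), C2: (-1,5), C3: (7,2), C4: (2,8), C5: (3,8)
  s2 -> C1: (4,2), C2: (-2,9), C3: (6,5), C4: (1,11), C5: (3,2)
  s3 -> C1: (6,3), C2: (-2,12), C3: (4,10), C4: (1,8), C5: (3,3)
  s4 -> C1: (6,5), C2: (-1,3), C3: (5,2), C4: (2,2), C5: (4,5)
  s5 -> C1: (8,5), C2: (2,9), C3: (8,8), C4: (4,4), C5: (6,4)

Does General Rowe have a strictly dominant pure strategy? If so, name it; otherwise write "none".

s5 vs s1: C1: 8>3, C2: 2>-1, C3: 8>7, C4: 4>2, C5: 6>3.
s5 vs s2: C1: 8>4, C2: 2>-2, C3: 8>6, C4: 4>1, C5: 6>3.
s5 vs s3: C1: 8>6, C2: 2>-2, C3: 8>4, C4: 4>1, C5: 6>3.
s5 vs s4: C1: 8>6, C2: 2>-1, C3: 8>5, C4: 4>2, C5: 6>4.
s5 strictly beats every other strategy against every opponent action, so it is strictly dominant.

s5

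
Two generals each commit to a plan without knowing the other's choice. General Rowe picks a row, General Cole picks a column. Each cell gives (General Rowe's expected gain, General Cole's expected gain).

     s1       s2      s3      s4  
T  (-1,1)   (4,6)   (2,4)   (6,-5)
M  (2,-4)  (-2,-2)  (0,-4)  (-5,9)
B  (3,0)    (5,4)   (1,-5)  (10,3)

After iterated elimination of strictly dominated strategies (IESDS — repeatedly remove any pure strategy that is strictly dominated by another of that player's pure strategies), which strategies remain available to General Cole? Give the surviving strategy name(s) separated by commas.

s2

For General Rowe, B strictly dominates M on the remaining columns (s1: 3>2, s2: 5>-2, s3: 1>0, s4: 10>-5); eliminate M.
Column s1 is eliminated: s2 beats it against every remaining row (T: 6>1, B: 4>0).
For General Cole, s2 strictly dominates s3 on the remaining rows (T: 6>4, B: 4>-5); eliminate s3.
Row T is eliminated: B beats it against every remaining column (s2: 5>4, s4: 10>6).
Column s4 is eliminated: s2 beats it against every remaining row (B: 4>3).
Among the remaining strategies, none is strictly dominated by another pure strategy of the same player, so the elimination stops.
Surviving strategies — General Rowe: {B}; General Cole: {s2}.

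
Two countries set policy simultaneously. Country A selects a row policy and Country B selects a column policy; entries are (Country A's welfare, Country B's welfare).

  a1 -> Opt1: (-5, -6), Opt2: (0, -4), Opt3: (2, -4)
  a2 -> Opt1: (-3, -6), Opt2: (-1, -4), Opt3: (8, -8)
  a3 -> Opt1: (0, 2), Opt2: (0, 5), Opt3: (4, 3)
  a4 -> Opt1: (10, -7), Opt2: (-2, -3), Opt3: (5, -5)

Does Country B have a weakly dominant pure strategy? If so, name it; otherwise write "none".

Opt2

Opt2 vs Opt1: a1: -4>-6, a2: -4>-6, a3: 5>2, a4: -3>-7.
Opt2 vs Opt3: a1: -4=-4, a2: -4>-8, a3: 5>3, a4: -3>-5.
Opt2 is at least as good as every other strategy against every opponent action, so it is weakly dominant.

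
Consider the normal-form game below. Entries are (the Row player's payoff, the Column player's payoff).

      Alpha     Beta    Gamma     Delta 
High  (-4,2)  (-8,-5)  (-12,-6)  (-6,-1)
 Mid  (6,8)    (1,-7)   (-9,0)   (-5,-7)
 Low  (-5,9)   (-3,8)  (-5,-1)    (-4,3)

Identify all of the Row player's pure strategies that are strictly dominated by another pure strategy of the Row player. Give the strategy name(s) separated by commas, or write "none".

High

High: dominated, since Mid does at least as well everywhere (Alpha: 6>-4, Beta: 1>-8, Gamma: -9>-12, Delta: -5>-6).
Mid is not dominated — it holds its own against High at Alpha (6>-4); Low at Alpha (6>-5).
Low is not dominated — it holds its own against High at Beta (-3>-8); Mid at Gamma (-5>-9).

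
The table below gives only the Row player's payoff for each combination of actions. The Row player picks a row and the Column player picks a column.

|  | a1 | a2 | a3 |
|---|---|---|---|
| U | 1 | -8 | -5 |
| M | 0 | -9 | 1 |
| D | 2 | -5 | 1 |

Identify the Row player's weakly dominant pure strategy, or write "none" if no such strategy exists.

D vs U: a1: 2>1, a2: -5>-8, a3: 1>-5.
D vs M: a1: 2>0, a2: -5>-9, a3: 1=1.
D is at least as good as every other strategy against every opponent action, so it is weakly dominant.

D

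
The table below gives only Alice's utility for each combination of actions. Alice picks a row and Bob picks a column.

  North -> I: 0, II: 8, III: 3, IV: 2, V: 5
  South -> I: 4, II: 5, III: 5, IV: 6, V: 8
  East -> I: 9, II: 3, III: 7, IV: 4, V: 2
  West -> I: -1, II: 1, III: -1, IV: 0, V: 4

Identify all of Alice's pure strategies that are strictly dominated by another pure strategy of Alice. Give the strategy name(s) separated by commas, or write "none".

West

North: no other strategy beats it everywhere (South at II (8>5); East at II (8>3); West at I (0>-1)).
Nothing dominates South: North at I (4>0); East at II (5>3); West at I (4>-1).
Nothing dominates East: North at I (9>0); South at I (9>4); West at I (9>-1).
North strictly dominates West — I: 0>-1, II: 8>1, III: 3>-1, IV: 2>0, V: 5>4.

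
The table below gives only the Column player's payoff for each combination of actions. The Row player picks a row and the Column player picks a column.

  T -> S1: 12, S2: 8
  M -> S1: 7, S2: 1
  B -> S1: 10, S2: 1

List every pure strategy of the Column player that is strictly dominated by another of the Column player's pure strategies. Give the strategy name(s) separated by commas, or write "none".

S2

S1 is not dominated — it holds its own against S2 at T (12>8).
S2: dominated, since S1 does at least as well everywhere (T: 12>8, M: 7>1, B: 10>1).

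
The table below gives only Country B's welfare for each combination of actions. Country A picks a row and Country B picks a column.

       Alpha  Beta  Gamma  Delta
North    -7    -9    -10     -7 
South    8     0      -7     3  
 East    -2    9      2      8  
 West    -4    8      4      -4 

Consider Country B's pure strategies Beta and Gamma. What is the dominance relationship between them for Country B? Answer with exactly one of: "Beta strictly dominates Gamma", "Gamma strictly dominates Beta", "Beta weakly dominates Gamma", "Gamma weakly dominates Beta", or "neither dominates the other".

Beta's payoffs vs Gamma's, by Country A's action — North: -9>-10, South: 0>-7, East: 9>2, West: 8>4.
Beta gives a strictly higher payoff against each opponent action, so Beta strictly dominates Gamma.

Beta strictly dominates Gamma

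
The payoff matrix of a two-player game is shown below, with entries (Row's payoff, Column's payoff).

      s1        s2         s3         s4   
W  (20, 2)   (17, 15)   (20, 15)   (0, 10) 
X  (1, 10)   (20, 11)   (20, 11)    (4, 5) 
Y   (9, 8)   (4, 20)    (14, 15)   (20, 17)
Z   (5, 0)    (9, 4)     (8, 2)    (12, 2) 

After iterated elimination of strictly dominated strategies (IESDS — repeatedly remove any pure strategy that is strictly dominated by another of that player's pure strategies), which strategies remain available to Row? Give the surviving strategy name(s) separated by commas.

W, X

Column s1 is eliminated: s2 beats it against every remaining row (W: 15>2, X: 11>10, Y: 20>8, Z: 4>0).
Column's strategy s4 is strictly dominated by s2 (W: 15>10, X: 11>5, Y: 20>17, Z: 4>2) and is removed.
For Row, W strictly dominates Y on the remaining columns (s2: 17>4, s3: 20>14); eliminate Y.
For Row, W strictly dominates Z on the remaining columns (s2: 17>9, s3: 20>8); eliminate Z.
Among the remaining strategies, none is strictly dominated by another pure strategy of the same player, so the elimination stops.
Surviving strategies — Row: {W, X}; Column: {s2, s3}.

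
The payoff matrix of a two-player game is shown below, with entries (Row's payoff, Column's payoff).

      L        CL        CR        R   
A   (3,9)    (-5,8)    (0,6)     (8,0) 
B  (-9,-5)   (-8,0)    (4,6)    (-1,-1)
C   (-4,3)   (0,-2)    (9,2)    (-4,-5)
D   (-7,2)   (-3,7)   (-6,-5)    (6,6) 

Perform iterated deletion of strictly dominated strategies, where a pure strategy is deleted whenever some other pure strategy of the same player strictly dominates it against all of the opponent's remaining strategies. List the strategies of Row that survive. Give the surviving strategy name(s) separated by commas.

For Column, CL strictly dominates R on the remaining rows (A: 8>0, B: 0>-1, C: -2>-5, D: 7>6); eliminate R.
Row's strategy B is strictly dominated by C (L: -4>-9, CL: 0>-8, CR: 9>4) and is removed.
Row's strategy D is strictly dominated by C (L: -4>-7, CL: 0>-3, CR: 9>-6) and is removed.
Column CL is eliminated: L beats it against every remaining row (A: 9>8, C: 3>-2).
For Column, L strictly dominates CR on the remaining rows (A: 9>6, C: 3>2); eliminate CR.
For Row, A strictly dominates C on the remaining columns (L: 3>-4); eliminate C.
Among the remaining strategies, none is strictly dominated by another pure strategy of the same player, so the elimination stops.
Surviving strategies — Row: {A}; Column: {L}.

A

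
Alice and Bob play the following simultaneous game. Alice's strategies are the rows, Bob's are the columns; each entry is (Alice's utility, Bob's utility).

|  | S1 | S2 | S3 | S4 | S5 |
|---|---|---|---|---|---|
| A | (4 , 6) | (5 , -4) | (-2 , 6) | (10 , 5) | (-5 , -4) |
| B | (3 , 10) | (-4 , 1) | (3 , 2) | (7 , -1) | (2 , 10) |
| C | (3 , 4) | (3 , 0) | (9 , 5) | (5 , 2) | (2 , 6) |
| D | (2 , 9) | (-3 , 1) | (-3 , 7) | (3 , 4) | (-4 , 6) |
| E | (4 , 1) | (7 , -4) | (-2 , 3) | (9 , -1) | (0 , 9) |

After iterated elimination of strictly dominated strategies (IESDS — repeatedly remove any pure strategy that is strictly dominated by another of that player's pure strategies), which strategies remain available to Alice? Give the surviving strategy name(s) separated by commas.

Row D is eliminated: C beats it against every remaining column (S1: 3>2, S2: 3>-3, S3: 9>-3, S4: 5>3, S5: 2>-4).
For Bob, S1 strictly dominates S2 on the remaining rows (A: 6>-4, B: 10>1, C: 4>0, E: 1>-4); eliminate S2.
For Bob, S1 strictly dominates S4 on the remaining rows (A: 6>5, B: 10>-1, C: 4>2, E: 1>-1); eliminate S4.
Among the remaining strategies, none is strictly dominated by another pure strategy of the same player, so the elimination stops.
Surviving strategies — Alice: {A, B, C, E}; Bob: {S1, S3, S5}.

A, B, C, E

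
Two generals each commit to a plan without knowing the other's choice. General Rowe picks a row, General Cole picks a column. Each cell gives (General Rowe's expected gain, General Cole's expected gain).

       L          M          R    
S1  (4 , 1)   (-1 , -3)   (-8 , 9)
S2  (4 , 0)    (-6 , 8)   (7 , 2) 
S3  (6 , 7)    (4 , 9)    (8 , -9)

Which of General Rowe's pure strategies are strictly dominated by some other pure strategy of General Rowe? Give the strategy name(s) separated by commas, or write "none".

S3 strictly dominates S1 — L: 6>4, M: 4>-1, R: 8>-8.
S3 strictly dominates S2 — L: 6>4, M: 4>-6, R: 8>7.
S3: no other strategy beats it everywhere (S1 at L (6>4); S2 at L (6>4)).

S1, S2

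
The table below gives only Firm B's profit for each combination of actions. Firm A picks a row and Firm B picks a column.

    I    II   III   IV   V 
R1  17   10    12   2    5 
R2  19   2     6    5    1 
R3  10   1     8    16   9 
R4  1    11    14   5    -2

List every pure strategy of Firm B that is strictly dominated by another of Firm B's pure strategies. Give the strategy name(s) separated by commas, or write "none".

I: no other strategy beats it everywhere (II at R1 (17>10); III at R1 (17>12); IV at R1 (17>2); V at R1 (17>5)).
II: dominated, since III does at least as well everywhere (R1: 12>10, R2: 6>2, R3: 8>1, R4: 14>11).
III: no other strategy beats it everywhere (I at R4 (14>1); II at R1 (12>10); IV at R1 (12>2); V at R1 (12>5)).
IV is not dominated — it holds its own against I at R3 (16>10); II at R2 (5>2); III at R3 (16>8); V at R2 (5>1).
V: dominated, since I does at least as well everywhere (R1: 17>5, R2: 19>1, R3: 10>9, R4: 1>-2).

II, V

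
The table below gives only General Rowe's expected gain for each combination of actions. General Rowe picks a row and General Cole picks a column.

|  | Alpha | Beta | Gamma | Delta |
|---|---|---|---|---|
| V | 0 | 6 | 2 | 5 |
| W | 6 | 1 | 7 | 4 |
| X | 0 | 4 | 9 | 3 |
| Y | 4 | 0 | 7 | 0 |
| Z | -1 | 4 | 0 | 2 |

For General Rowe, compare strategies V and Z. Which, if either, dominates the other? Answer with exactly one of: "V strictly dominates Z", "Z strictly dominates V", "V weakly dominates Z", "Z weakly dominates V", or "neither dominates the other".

Compare V to Z across each choice by General Cole: Alpha: 0>-1, Beta: 6>4, Gamma: 2>0, Delta: 5>2.
Every comparison favours V, so V strictly dominates Z.

V strictly dominates Z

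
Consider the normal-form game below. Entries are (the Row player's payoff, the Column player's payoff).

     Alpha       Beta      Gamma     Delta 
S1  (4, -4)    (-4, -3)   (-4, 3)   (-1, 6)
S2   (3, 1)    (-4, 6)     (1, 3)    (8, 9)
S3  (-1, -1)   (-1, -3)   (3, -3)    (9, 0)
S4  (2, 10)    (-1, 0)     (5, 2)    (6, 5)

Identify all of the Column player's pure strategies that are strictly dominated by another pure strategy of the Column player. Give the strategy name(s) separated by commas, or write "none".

Alpha: no other strategy beats it everywhere (Beta at S3 (-1>-3); Gamma at S3 (-1>-3); Delta at S4 (10>5)).
Beta: dominated, since Delta does at least as well everywhere (S1: 6>-3, S2: 9>6, S3: 0>-3, S4: 5>0).
Delta strictly dominates Gamma — S1: 6>3, S2: 9>3, S3: 0>-3, S4: 5>2.
Delta is not dominated — it holds its own against Alpha at S1 (6>-4); Beta at S1 (6>-3); Gamma at S1 (6>3).

Beta, Gamma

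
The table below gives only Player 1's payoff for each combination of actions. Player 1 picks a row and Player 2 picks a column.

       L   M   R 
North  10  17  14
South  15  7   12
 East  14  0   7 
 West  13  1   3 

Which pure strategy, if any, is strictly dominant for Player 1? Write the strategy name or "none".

none

North fails to dominate South at L (10<15).
South fails to dominate North at M (7<17).
East fails to dominate North at M (0<17).
West fails to dominate North at M (1<17).
No single strategy dominates all the others.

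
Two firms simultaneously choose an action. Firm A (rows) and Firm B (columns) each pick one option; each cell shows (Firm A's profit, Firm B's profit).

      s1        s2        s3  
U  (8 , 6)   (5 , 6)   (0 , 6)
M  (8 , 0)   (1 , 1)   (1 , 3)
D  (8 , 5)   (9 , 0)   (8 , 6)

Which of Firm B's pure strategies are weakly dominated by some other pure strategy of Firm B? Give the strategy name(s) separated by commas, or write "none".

s1 is weakly dominated by s3 (U: 6=6, M: 3>0, D: 6>5).
s2 is weakly dominated by s3 (U: 6=6, M: 3>1, D: 6>0).
Nothing dominates s3: s1 at M (3>0); s2 at M (3>1).

s1, s2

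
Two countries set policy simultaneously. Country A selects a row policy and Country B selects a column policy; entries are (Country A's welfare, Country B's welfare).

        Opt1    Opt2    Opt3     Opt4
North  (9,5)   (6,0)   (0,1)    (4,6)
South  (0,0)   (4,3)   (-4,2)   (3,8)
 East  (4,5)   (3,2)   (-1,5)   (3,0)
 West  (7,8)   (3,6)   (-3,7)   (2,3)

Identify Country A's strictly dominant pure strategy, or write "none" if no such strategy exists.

North

North vs South: Opt1: 9>0, Opt2: 6>4, Opt3: 0>-4, Opt4: 4>3.
North vs East: Opt1: 9>4, Opt2: 6>3, Opt3: 0>-1, Opt4: 4>3.
North vs West: Opt1: 9>7, Opt2: 6>3, Opt3: 0>-3, Opt4: 4>2.
North strictly beats every other strategy against every opponent action, so it is strictly dominant.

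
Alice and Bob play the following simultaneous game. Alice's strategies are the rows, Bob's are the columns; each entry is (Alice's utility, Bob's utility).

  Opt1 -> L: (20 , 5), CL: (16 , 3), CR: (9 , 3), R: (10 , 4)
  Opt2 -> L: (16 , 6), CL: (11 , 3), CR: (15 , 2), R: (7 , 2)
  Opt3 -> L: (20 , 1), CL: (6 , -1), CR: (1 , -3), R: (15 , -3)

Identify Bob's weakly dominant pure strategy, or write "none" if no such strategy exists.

L

L vs CL: Opt1: 5>3, Opt2: 6>3, Opt3: 1>-1.
L vs CR: Opt1: 5>3, Opt2: 6>2, Opt3: 1>-3.
L vs R: Opt1: 5>4, Opt2: 6>2, Opt3: 1>-3.
L is at least as good as every other strategy against every opponent action, so it is weakly dominant.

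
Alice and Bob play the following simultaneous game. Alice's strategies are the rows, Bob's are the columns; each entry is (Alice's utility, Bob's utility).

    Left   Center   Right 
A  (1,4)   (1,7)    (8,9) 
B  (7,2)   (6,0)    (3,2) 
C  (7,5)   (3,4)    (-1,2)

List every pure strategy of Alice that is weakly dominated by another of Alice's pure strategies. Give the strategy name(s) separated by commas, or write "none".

C

A: no other strategy beats it everywhere (B at Right (8>3); C at Right (8>-1)).
B: no other strategy beats it everywhere (A at Left (7>1); C at Center (6>3)).
C: dominated, since B does at least as well everywhere (Left: 7=7, Center: 6>3, Right: 3>-1).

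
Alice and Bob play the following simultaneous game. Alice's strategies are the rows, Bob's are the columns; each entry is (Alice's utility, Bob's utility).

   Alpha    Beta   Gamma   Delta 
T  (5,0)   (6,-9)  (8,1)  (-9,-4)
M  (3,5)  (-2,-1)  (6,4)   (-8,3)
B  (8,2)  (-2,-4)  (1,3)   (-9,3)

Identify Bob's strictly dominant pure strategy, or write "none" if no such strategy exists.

none

Alpha fails to dominate Gamma at T (0<1).
Beta fails to dominate Alpha at T (-9<0).
Gamma fails to dominate Alpha at M (4<5).
Delta fails to dominate Alpha at T (-4<0).
No single strategy dominates all the others.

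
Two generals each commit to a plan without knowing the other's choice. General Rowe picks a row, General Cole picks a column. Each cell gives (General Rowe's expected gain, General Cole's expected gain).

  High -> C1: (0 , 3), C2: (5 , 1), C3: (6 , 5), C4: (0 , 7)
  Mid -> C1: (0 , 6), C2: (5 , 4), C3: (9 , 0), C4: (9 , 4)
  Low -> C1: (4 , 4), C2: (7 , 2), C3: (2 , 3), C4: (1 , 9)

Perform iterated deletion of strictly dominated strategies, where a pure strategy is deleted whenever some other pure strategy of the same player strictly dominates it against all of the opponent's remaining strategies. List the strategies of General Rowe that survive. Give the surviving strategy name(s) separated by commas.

Mid, Low

General Cole's strategy C2 is strictly dominated by C1 (High: 3>1, Mid: 6>4, Low: 4>2) and is removed.
General Cole's strategy C3 is strictly dominated by C4 (High: 7>5, Mid: 4>0, Low: 9>3) and is removed.
General Rowe's strategy High is strictly dominated by Low (C1: 4>0, C4: 1>0) and is removed.
Among the remaining strategies, none is strictly dominated by another pure strategy of the same player, so the elimination stops.
Surviving strategies — General Rowe: {Mid, Low}; General Cole: {C1, C4}.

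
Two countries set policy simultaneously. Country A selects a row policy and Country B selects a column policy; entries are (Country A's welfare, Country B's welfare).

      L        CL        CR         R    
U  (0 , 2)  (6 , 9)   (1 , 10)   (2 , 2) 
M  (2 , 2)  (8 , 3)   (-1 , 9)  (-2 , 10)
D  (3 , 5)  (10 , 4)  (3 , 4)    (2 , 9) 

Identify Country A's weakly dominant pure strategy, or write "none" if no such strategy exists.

D

D vs U: L: 3>0, CL: 10>6, CR: 3>1, R: 2=2.
D vs M: L: 3>2, CL: 10>8, CR: 3>-1, R: 2>-2.
D is at least as good as every other strategy against every opponent action, so it is weakly dominant.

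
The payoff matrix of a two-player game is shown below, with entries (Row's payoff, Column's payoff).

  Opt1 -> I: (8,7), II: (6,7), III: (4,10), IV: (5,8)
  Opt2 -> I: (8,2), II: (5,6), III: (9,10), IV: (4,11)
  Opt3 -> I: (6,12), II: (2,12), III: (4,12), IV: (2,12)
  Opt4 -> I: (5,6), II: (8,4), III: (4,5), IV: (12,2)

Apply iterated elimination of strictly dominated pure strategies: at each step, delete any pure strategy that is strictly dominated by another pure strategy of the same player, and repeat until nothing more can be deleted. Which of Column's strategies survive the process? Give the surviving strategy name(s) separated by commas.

For Row, Opt2 strictly dominates Opt3 on the remaining columns (I: 8>6, II: 5>2, III: 9>4, IV: 4>2); eliminate Opt3.
For Column, III strictly dominates II on the remaining rows (Opt1: 10>7, Opt2: 10>6, Opt4: 5>4); eliminate II.
Among the remaining strategies, none is strictly dominated by another pure strategy of the same player, so the elimination stops.
Surviving strategies — Row: {Opt1, Opt2, Opt4}; Column: {I, III, IV}.

I, III, IV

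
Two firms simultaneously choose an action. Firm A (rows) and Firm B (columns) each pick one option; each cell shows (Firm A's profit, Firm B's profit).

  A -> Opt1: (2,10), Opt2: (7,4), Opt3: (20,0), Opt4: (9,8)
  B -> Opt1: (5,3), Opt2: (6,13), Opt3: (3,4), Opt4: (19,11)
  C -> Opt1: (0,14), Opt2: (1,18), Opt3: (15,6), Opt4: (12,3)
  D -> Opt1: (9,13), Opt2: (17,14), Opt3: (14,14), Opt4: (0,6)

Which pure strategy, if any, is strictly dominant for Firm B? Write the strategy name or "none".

none

Opt1 fails to dominate Opt2 at B (3<13).
Opt2 fails to dominate Opt1 at A (4<10).
Opt3 fails to dominate Opt1 at A (0<10).
Opt4 fails to dominate Opt1 at A (8<10).
No single strategy dominates all the others.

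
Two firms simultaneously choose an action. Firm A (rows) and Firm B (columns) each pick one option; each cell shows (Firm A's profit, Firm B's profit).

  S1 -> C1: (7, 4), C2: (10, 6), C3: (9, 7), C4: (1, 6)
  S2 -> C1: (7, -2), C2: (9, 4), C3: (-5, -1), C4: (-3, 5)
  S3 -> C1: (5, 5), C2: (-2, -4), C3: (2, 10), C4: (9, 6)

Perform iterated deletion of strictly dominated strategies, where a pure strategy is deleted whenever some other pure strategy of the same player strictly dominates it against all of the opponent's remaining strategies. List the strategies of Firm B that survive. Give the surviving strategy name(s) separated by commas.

C3

For Firm B, C3 strictly dominates C1 on the remaining rows (S1: 7>4, S2: -1>-2, S3: 10>5); eliminate C1.
Firm A's strategy S2 is strictly dominated by S1 (C2: 10>9, C3: 9>-5, C4: 1>-3) and is removed.
Firm B's strategy C2 is strictly dominated by C3 (S1: 7>6, S3: 10>-4) and is removed.
For Firm B, C3 strictly dominates C4 on the remaining rows (S1: 7>6, S3: 10>6); eliminate C4.
Firm A's strategy S3 is strictly dominated by S1 (C3: 9>2) and is removed.
Among the remaining strategies, none is strictly dominated by another pure strategy of the same player, so the elimination stops.
Surviving strategies — Firm A: {S1}; Firm B: {C3}.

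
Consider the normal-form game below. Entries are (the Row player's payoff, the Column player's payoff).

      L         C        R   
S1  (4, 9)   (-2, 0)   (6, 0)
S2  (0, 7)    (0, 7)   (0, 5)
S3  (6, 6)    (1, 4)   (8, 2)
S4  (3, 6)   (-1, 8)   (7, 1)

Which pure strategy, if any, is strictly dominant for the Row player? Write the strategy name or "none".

S3

S3 vs S1: L: 6>4, C: 1>-2, R: 8>6.
S3 vs S2: L: 6>0, C: 1>0, R: 8>0.
S3 vs S4: L: 6>3, C: 1>-1, R: 8>7.
S3 strictly beats every other strategy against every opponent action, so it is strictly dominant.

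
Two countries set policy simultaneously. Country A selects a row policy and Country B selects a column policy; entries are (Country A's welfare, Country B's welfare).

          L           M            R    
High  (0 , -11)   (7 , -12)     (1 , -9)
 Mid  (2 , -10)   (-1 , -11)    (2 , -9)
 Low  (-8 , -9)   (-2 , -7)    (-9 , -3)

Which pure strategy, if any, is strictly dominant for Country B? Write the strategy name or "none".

R vs L: High: -9>-11, Mid: -9>-10, Low: -3>-9.
R vs M: High: -9>-12, Mid: -9>-11, Low: -3>-7.
R strictly beats every other strategy against every opponent action, so it is strictly dominant.

R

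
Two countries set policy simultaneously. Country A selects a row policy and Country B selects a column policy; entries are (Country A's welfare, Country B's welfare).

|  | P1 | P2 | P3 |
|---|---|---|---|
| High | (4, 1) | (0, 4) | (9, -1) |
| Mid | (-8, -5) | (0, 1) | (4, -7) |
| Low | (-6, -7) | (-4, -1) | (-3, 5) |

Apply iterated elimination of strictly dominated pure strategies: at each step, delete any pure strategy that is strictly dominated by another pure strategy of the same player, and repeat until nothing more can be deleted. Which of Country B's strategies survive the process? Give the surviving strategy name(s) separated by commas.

P2

Country A's strategy Low is strictly dominated by High (P1: 4>-6, P2: 0>-4, P3: 9>-3) and is removed.
Country B's strategy P1 is strictly dominated by P2 (High: 4>1, Mid: 1>-5) and is removed.
Country B's strategy P3 is strictly dominated by P2 (High: 4>-1, Mid: 1>-7) and is removed.
Among the remaining strategies, none is strictly dominated by another pure strategy of the same player, so the elimination stops.
Surviving strategies — Country A: {High, Mid}; Country B: {P2}.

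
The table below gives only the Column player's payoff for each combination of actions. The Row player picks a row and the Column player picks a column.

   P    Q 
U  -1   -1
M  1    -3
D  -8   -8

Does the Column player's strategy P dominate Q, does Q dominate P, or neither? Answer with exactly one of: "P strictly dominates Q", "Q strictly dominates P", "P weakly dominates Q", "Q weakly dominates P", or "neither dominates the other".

P weakly dominates Q

Compare P to Q across each choice by the Row player: U: -1=-1, M: 1>-3, D: -8=-8.
P is at least as good everywhere and strictly better somewhere (tied only at U, D), so P weakly but not strictly dominates Q.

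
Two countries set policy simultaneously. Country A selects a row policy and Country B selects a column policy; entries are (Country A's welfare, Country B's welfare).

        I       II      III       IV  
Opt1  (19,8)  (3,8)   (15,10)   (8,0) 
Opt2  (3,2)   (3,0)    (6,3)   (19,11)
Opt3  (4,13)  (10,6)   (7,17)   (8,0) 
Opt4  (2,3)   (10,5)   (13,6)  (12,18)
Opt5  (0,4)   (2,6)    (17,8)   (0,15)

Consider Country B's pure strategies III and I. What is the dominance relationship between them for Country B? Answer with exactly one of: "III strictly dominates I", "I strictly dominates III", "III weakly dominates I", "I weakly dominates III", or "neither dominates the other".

III strictly dominates I

III's payoffs vs I's, by Country A's action — Opt1: 10>8, Opt2: 3>2, Opt3: 17>13, Opt4: 6>3, Opt5: 8>4.
Every comparison favours III, so III strictly dominates I.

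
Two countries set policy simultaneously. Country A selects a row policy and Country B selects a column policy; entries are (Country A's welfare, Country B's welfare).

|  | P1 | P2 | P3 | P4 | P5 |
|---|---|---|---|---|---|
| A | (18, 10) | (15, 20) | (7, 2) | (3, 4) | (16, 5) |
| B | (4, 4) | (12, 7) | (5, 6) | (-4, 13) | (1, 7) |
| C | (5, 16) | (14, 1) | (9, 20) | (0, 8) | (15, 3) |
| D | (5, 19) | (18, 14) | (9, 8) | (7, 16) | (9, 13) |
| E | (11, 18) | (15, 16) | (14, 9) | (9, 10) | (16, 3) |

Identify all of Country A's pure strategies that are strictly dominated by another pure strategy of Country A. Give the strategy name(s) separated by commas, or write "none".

A is not dominated — it holds its own against B at P1 (18>4); C at P1 (18>5); D at P1 (18>5); E at P1 (18>11).
B is strictly dominated by A (P1: 18>4, P2: 15>12, P3: 7>5, P4: 3>-4, P5: 16>1).
C: dominated, since E does at least as well everywhere (P1: 11>5, P2: 15>14, P3: 14>9, P4: 9>0, P5: 16>15).
D is not dominated — it holds its own against A at P2 (18>15); B at P1 (5>4); C at P1 (5=5); E at P2 (18>15).
Nothing dominates E: A at P2 (15=15); B at P1 (11>4); C at P1 (11>5); D at P1 (11>5).

B, C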